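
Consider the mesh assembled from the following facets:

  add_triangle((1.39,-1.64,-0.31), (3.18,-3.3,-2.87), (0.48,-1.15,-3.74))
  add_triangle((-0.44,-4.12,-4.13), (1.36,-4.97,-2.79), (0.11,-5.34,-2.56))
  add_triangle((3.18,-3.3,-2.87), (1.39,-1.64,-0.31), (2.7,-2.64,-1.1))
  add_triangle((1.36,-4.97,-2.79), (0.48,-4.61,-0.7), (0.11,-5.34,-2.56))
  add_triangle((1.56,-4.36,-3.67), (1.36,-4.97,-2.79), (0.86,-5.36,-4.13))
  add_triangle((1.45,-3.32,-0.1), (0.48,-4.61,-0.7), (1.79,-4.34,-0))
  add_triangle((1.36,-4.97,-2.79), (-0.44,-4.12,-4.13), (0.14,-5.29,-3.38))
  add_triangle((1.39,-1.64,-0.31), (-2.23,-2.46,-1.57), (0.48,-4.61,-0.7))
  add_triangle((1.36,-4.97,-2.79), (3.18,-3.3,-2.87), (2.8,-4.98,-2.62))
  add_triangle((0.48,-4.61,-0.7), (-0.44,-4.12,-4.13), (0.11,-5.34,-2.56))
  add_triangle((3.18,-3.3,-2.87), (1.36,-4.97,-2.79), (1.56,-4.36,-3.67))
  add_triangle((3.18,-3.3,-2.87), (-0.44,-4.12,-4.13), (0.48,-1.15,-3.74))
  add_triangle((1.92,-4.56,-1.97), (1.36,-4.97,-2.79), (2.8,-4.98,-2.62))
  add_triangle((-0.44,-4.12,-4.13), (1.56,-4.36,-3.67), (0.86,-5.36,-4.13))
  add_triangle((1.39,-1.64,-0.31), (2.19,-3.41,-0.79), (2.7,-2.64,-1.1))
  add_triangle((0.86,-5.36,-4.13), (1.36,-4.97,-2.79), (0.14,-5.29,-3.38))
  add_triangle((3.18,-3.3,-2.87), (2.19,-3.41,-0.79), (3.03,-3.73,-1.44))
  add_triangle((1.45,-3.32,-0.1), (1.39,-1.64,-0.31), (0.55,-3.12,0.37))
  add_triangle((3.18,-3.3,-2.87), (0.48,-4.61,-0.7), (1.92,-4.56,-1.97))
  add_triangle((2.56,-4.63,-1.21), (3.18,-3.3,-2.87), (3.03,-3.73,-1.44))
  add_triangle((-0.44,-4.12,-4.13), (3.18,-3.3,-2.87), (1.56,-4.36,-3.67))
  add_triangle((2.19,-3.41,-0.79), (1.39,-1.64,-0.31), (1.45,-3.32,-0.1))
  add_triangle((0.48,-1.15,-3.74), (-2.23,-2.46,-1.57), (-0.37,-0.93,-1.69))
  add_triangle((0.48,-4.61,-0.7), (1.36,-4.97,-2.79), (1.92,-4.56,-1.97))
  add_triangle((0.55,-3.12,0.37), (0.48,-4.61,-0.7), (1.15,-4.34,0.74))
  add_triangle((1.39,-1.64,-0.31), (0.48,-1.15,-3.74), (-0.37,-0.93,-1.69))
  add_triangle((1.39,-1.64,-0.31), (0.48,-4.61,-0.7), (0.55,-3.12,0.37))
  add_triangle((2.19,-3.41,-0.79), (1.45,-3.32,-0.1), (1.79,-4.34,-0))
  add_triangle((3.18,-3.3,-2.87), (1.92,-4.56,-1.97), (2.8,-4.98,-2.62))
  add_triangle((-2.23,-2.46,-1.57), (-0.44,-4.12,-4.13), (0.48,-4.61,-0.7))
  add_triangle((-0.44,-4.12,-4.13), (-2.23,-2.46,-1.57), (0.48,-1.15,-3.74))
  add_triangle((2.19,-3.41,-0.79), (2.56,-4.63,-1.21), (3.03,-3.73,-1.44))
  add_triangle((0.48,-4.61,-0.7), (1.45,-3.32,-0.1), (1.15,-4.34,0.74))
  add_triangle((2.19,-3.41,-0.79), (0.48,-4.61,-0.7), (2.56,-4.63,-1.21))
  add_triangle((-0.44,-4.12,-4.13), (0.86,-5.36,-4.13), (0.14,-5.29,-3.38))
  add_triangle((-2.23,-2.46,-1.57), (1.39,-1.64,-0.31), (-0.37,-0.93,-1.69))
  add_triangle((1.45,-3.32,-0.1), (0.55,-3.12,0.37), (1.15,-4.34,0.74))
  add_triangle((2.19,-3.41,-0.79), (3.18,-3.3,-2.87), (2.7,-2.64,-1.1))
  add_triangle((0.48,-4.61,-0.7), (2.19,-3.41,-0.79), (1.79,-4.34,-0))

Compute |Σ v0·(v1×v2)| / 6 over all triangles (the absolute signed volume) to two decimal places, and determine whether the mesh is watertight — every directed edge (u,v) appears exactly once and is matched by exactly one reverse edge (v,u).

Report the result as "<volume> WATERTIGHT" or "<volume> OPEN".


28.59 OPEN

Per-triangle v0·(v1×v2)/6:
  t1: -0.6725
  t2: +2.6022
  t3: -0.2210
  t4: +1.8298
  t5: +0.9551
  t6: -0.1437
  t7: -1.4354
  t8: -1.2373
  t9: +1.5426
  t10: -0.0330
  t11: +1.9964
  t12: +6.4568
  t13: +0.6044
  t14: +1.0399
  t15: +0.1334
  t16: +1.0080
  t17: -0.4121
  t18: +0.0558
  t19: +0.1538
  t20: +1.0125
  t21: +1.0901
  t22: +0.1552
  t23: +0.1014
  t24: +1.4330
  t25: +0.2106
  t26: -0.9105
  t27: -0.8010
  t28: -0.0106
  t29: -0.1343
  t30: +5.8952
  t31: +3.1241
  t32: +0.1849
  t33: +0.9703
  t34: +0.2801
  t35: +1.2896
  t36: -1.4361
  t37: -0.2001
  t38: +0.9076
  t39: +1.2090
Σ = +28.5941 → |volume| = 28.59

Directed edges: 117 total; 3 unmatched, e.g. (3.18,-3.3,-2.87)→(0.48,-4.61,-0.7) → open.


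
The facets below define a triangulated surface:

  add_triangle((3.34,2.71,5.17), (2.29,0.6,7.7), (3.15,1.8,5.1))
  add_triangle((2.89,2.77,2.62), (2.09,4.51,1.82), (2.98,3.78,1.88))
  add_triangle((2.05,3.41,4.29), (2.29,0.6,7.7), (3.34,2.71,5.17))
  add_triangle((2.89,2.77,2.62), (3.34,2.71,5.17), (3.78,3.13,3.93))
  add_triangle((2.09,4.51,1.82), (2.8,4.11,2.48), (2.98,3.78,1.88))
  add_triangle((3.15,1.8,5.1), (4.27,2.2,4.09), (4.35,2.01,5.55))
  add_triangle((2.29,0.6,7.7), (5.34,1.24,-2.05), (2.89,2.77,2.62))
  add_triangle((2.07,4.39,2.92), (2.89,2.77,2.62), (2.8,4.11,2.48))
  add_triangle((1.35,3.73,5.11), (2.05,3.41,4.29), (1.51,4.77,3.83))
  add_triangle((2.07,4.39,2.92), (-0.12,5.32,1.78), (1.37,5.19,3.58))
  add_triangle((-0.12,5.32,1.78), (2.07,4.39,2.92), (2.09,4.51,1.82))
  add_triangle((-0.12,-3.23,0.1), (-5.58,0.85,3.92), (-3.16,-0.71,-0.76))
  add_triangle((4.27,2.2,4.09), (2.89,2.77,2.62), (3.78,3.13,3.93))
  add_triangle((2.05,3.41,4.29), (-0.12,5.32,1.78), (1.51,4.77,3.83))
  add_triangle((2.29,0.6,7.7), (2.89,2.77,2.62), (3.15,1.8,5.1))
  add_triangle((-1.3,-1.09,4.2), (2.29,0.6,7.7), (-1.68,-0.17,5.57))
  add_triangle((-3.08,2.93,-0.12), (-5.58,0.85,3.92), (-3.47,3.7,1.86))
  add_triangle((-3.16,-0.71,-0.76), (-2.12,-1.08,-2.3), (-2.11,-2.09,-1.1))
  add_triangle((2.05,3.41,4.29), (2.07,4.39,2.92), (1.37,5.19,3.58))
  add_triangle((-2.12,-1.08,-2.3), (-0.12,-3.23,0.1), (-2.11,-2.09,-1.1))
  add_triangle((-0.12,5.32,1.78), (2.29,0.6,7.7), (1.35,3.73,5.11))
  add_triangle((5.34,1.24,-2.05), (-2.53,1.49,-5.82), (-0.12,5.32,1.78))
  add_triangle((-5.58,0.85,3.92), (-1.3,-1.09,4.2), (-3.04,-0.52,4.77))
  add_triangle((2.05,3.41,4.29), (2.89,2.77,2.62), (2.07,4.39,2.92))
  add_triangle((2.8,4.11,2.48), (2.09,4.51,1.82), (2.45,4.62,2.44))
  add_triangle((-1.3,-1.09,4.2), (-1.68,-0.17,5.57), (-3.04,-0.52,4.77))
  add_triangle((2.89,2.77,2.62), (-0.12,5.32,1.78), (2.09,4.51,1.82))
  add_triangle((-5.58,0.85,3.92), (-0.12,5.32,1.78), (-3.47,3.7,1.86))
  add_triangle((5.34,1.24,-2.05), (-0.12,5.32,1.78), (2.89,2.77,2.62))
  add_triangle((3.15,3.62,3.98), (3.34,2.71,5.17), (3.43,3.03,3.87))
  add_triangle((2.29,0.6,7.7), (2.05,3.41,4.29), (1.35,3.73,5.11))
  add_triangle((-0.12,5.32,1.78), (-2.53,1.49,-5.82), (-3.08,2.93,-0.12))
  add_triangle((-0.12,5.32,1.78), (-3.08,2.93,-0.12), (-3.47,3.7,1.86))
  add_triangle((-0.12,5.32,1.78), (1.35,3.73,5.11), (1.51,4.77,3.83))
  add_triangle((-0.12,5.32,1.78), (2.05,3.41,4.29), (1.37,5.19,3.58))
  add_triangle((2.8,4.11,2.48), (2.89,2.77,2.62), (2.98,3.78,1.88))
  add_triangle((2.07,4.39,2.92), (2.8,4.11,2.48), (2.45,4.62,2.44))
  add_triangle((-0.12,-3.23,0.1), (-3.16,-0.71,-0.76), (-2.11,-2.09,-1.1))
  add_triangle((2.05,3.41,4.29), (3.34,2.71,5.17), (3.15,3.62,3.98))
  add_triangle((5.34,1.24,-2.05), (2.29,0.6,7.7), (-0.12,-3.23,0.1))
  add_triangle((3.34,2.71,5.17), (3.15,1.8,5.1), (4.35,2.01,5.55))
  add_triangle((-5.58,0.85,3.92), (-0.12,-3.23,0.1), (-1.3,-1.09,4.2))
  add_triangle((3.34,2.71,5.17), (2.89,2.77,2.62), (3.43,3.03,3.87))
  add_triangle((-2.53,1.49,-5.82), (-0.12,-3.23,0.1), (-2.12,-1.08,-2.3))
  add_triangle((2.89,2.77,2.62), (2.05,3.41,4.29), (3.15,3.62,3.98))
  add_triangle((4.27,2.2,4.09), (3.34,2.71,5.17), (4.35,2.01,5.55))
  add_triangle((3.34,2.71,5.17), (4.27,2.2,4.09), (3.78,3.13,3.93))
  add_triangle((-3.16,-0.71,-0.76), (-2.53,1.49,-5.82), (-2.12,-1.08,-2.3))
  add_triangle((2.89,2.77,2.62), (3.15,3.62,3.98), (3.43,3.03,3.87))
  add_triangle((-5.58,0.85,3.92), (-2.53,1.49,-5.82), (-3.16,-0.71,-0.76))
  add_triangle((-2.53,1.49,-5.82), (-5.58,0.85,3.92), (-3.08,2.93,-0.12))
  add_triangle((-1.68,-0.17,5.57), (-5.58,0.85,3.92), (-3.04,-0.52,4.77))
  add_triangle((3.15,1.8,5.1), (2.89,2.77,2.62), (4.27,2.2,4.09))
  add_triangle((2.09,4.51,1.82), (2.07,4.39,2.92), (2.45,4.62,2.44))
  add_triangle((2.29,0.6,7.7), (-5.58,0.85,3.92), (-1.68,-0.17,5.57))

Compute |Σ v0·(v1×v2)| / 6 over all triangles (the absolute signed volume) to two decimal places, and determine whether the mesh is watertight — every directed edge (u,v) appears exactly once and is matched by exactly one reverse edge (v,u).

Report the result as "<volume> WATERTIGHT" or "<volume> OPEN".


221.27 OPEN

Per-triangle v0·(v1×v2)/6:
  t1: +1.5914
  t2: -0.9588
  t3: +4.8224
  t4: +0.3896
  t5: +0.5197
  t6: -0.5170
  t7: +15.7996
  t8: +0.7845
  t9: +1.4231
  t10: +1.6320
  t11: +2.2220
  t12: +9.0195
  t13: +0.4067
  t14: -0.3035
  t15: -1.5786
  t16: +4.0926
  t17: +5.4135
  t18: +1.3351
  t19: +1.6349
  t20: +1.2489
  t21: +1.6481
  t22: +35.5296
  t23: +0.1507
  t24: +2.0915
  t25: +0.1966
  t26: +1.4182
  t27: -2.4762
  t28: +7.8498
  t29: +14.5117
  t30: +0.7295
  t31: +3.9800
  t32: +14.4497
  t33: +4.9663
  t34: +2.6983
  t35: +0.6756
  t36: +0.5384
  t37: +0.3488
  t38: +1.1092
  t39: +1.5327
  t40: +24.4529
  t41: +0.6875
  t42: +9.9101
  t43: -0.0858
  t44: +3.2172
  t45: +0.0789
  t46: +1.2981
  t47: +1.4407
  t48: +3.5976
  t49: +0.3595
  t50: +11.4788
  t51: +15.0410
  t52: +2.9700
  t53: -1.9174
  t54: +0.2514
  t55: +7.5608
Σ = +221.2674 → |volume| = 221.27

Directed edges: 165 total; 9 unmatched, e.g. (-1.3,-1.09,4.2)→(2.29,0.6,7.7) → open.


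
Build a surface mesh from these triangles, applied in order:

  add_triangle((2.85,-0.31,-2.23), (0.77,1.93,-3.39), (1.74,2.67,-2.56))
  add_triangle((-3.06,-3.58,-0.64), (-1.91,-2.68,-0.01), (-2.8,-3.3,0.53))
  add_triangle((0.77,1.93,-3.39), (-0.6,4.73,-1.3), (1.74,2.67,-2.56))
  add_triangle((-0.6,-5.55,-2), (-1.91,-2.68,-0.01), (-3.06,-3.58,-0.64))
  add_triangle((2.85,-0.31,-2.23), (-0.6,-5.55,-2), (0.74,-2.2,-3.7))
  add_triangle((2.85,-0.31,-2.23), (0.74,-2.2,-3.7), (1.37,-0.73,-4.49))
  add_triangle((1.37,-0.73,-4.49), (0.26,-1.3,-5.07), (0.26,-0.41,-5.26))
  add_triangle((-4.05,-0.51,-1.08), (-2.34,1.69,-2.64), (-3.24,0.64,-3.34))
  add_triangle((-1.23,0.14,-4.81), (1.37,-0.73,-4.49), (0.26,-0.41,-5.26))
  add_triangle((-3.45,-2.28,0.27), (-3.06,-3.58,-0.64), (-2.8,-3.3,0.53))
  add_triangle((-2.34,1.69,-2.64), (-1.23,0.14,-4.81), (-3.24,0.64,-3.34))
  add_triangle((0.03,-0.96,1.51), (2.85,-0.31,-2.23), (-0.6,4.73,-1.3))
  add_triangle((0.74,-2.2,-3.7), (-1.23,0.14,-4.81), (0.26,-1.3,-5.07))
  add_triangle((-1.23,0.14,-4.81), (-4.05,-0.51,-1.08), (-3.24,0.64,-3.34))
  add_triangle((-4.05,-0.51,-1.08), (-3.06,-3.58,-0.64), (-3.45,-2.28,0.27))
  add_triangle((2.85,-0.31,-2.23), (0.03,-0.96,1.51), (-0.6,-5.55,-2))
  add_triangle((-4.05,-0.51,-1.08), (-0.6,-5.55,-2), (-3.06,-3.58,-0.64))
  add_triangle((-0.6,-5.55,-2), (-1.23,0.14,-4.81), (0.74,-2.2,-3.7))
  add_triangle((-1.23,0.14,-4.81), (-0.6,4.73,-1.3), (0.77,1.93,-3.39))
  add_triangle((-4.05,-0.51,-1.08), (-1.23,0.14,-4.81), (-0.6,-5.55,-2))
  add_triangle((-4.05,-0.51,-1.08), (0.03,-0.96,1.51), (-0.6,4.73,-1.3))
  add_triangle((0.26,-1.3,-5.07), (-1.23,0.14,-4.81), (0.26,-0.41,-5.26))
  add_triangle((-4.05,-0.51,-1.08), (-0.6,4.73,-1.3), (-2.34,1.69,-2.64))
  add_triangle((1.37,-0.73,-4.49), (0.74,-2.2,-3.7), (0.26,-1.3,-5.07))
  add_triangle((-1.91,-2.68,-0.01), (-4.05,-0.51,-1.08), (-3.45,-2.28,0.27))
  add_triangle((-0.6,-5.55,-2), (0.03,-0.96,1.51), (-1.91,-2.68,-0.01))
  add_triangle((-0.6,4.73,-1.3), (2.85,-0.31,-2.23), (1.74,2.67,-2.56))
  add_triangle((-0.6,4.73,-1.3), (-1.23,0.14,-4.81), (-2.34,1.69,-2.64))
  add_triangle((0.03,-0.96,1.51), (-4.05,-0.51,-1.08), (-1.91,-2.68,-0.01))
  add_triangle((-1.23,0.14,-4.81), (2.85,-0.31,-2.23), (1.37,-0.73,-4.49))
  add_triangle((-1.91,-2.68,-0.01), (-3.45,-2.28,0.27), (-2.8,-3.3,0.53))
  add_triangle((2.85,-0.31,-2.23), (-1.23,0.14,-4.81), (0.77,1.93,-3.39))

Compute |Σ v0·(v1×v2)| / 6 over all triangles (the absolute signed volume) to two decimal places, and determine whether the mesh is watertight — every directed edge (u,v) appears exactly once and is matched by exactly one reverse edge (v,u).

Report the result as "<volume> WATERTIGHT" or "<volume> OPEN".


Per-triangle v0·(v1×v2)/6:
  t1: +2.6394
  t2: +0.2486
  t3: +3.2250
  t4: +1.3888
  t5: +5.8383
  t6: +2.5799
  t7: +0.9075
  t8: +1.8909
  t9: +0.0293
  t10: +1.0115
  t11: +2.3610
  t12: +2.5937
  t13: +0.9228
  t14: +2.6777
  t15: +2.3469
  t16: +5.2124
  t17: +4.6181
  t18: +7.7447
  t19: +6.5500
  t20: +16.9284
  t21: +4.1305
  t22: +1.1600
  t23: +5.0122
  t24: +1.4010
  t25: -1.3375
  t26: +2.8999
  t27: +0.2524
  t28: +5.9166
  t29: +2.1484
  t30: +1.6031
  t31: -0.3863
  t32: +5.5133
Σ = +100.0283 → |volume| = 100.03

Directed edges: 96 total, each appears once with its reverse present → watertight.

100.03 WATERTIGHT


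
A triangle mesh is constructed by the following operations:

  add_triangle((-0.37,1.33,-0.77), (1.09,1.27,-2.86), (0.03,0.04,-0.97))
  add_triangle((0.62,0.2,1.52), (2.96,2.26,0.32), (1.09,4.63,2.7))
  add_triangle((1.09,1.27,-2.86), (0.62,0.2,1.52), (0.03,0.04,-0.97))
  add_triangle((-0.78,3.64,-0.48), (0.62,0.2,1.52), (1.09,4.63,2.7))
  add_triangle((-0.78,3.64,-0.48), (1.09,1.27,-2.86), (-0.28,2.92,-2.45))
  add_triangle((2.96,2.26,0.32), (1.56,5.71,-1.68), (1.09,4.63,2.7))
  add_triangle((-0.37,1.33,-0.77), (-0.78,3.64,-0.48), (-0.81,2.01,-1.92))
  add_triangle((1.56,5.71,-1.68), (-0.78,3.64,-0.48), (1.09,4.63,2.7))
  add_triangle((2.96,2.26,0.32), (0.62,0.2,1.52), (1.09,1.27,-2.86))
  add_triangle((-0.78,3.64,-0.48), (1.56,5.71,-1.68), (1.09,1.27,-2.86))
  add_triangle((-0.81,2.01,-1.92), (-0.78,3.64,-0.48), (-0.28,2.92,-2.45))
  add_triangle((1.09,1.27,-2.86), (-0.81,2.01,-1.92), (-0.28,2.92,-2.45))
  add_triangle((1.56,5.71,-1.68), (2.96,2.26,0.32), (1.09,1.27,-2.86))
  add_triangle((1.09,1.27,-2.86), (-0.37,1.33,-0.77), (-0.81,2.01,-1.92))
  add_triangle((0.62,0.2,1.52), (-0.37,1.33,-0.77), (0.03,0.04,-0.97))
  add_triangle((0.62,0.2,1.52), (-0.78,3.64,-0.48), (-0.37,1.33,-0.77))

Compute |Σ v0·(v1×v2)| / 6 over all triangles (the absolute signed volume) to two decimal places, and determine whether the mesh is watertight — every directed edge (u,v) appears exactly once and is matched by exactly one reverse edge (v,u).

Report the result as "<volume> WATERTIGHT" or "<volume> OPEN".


Per-triangle v0·(v1×v2)/6:
  t1: +0.2836
  t2: +3.0705
  t3: +0.0817
  t4: +0.6220
  t5: +1.1417
  t6: +9.2201
  t7: -0.0515
  t8: +6.7615
  t9: +0.0878
  t10: +3.7808
  t11: +0.8222
  t12: +0.6768
  t13: +6.2393
  t14: -0.3601
  t15: -0.1567
  t16: -0.1594
Σ = +32.0604 → |volume| = 32.06

Directed edges: 48 total, each appears once with its reverse present → watertight.

32.06 WATERTIGHT


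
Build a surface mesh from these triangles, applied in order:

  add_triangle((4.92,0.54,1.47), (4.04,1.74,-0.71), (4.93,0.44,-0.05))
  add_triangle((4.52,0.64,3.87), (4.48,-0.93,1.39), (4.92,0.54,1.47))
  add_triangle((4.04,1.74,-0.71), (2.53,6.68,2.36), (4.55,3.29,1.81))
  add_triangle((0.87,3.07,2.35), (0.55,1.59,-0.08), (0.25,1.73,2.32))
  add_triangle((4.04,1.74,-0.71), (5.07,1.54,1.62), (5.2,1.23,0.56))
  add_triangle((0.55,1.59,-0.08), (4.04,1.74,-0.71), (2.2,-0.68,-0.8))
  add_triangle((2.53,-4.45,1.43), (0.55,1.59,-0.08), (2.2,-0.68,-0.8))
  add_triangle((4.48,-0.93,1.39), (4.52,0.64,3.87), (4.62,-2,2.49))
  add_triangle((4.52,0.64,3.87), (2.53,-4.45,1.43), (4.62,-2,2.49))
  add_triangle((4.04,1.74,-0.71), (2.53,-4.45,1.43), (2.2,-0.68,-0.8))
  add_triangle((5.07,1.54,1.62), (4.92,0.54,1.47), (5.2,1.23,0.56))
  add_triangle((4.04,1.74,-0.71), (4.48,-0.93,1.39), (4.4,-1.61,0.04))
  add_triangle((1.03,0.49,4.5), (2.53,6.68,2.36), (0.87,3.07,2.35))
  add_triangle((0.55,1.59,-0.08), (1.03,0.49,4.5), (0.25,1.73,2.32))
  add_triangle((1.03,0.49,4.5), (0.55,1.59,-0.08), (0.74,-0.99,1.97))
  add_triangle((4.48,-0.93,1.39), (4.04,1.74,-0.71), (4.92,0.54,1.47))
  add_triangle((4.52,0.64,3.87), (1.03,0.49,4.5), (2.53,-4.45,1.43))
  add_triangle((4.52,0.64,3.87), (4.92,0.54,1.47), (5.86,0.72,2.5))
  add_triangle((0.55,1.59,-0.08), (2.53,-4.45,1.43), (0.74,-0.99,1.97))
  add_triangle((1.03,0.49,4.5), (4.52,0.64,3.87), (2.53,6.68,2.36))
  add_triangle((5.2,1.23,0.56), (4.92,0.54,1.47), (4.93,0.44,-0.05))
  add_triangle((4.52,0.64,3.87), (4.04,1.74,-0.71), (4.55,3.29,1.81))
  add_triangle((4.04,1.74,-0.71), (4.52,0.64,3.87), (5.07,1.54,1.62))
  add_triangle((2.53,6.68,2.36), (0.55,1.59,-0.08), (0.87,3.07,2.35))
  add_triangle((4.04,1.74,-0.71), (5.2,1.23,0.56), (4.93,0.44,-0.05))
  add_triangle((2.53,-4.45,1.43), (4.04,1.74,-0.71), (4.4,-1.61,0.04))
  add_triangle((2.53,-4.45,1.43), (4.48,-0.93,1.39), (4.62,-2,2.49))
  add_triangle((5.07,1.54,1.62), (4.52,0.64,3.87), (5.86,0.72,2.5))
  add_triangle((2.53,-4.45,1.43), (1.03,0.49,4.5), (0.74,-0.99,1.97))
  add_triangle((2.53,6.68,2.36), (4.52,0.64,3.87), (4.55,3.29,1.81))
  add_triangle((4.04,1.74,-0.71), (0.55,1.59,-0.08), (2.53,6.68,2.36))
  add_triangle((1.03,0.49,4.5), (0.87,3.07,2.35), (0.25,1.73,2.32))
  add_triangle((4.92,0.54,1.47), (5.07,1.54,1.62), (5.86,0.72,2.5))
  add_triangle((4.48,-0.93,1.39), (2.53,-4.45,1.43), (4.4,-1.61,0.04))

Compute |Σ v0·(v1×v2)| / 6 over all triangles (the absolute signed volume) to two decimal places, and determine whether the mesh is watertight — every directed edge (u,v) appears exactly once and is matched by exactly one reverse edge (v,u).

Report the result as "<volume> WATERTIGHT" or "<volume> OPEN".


85.91 WATERTIGHT

Per-triangle v0·(v1×v2)/6:
  t1: -1.7782
  t2: +2.9433
  t3: +7.3108
  t4: +0.1088
  t5: +1.0683
  t6: +0.3584
  t7: -1.6779
  t8: +3.1630
  t9: +3.8368
  t10: +3.5962
  t11: +0.8582
  t12: +3.5728
  t13: +2.5998
  t14: -0.9667
  t15: -0.8600
  t16: +2.1802
  t17: +12.9147
  t18: +0.0703
  t19: -1.7247
  t20: +17.1807
  t21: +0.9057
  t22: +6.4743
  t23: -0.1880
  t24: +0.2827
  t25: +1.1155
  t26: -1.3907
  t27: +2.5949
  t28: +1.7840
  t29: +0.9913
  t30: +10.3192
  t31: +2.4926
  t32: +0.9611
  t33: +0.5976
  t34: +4.2190
Σ = +85.9140 → |volume| = 85.91

Directed edges: 102 total, each appears once with its reverse present → watertight.


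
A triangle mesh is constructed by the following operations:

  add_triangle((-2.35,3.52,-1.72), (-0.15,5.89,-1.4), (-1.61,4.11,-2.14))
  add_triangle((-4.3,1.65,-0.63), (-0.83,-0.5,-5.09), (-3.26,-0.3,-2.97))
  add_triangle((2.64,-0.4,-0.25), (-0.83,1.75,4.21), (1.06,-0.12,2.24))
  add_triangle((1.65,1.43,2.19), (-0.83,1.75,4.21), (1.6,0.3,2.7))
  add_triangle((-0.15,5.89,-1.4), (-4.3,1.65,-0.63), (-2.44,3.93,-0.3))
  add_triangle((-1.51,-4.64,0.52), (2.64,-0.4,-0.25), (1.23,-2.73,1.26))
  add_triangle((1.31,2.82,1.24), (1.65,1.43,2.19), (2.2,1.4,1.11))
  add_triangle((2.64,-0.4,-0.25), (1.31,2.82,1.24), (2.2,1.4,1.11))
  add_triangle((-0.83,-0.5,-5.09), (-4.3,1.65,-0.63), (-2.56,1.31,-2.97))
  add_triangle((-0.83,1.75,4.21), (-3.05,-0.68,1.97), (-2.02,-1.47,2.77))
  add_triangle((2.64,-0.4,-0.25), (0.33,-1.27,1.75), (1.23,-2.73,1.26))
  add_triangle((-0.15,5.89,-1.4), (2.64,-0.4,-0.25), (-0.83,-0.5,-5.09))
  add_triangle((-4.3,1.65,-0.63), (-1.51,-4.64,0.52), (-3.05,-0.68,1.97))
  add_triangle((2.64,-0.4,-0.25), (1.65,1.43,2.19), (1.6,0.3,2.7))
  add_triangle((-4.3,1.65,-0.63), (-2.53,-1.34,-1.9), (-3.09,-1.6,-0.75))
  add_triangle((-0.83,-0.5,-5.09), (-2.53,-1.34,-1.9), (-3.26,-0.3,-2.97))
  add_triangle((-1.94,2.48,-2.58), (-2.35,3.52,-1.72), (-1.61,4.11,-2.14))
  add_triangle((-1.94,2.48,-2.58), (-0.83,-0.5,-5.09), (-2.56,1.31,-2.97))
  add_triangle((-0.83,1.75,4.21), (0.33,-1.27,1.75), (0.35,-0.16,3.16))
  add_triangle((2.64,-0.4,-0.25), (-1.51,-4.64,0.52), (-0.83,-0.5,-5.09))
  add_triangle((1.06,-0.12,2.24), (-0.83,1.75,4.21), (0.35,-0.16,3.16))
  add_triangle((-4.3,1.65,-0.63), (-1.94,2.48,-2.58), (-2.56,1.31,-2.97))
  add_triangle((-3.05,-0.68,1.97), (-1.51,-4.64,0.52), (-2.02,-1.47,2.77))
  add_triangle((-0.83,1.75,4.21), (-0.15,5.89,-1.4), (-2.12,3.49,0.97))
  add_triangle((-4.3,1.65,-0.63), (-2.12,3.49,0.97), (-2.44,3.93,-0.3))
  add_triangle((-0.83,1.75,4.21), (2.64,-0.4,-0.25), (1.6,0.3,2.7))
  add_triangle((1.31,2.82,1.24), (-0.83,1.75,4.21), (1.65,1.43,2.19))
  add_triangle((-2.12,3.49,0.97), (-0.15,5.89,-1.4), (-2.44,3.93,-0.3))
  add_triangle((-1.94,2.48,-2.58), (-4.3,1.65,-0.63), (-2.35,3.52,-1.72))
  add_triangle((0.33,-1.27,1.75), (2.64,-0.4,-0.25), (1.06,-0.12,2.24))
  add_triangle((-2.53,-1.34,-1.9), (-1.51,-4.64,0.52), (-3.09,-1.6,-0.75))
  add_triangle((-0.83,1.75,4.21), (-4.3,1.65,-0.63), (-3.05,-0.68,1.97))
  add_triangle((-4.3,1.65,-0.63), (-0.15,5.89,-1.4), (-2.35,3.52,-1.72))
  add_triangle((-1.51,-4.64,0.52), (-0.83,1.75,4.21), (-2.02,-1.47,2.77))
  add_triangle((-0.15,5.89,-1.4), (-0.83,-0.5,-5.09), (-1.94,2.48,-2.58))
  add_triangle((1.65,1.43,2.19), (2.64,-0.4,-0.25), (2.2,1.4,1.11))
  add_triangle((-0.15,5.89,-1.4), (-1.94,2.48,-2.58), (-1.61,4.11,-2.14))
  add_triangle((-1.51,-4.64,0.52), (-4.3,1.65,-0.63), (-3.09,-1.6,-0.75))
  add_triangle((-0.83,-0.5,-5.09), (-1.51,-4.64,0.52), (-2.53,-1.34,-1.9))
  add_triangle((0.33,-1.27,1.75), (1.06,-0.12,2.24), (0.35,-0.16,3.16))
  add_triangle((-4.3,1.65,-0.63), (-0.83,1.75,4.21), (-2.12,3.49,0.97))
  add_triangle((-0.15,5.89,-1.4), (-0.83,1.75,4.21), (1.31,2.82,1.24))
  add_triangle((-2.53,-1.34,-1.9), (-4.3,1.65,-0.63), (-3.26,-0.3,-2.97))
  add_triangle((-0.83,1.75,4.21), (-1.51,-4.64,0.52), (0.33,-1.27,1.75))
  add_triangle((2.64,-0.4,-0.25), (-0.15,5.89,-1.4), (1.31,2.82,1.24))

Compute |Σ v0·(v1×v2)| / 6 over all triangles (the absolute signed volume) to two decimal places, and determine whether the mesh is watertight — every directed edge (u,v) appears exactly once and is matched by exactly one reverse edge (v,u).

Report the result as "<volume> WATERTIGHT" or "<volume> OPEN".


156.78 OPEN

Per-triangle v0·(v1×v2)/6:
  t1: +1.2755
  t2: +4.0604
  t3: +1.5988
  t4: +1.9787
  t5: +3.1968
  t6: +2.5268
  t7: +0.9080
  t8: +0.7106
  t9: +2.6889
  t10: +3.3456
  t11: +1.2547
  t12: +13.7326
  t13: +8.0575
  t14: +1.5479
  t15: +2.5609
  t16: +2.7003
  t17: +0.9321
  t18: +2.7488
  t19: +0.6658
  t20: +11.1763
  t21: +0.8350
  t22: +2.6885
  t23: +3.4413
  t24: +7.8361
  t25: +2.6373
  t26: -1.0519
  t27: +2.7995
  t28: +2.8692
  t29: +2.5967
  t30: +1.2881
  t31: +2.5687
  t32: +8.2236
  t33: +3.1646
  t34: +2.4333
  t35: +7.9502
  t36: +0.8149
  t37: +0.7986
  t38: +2.5918
  t39: +7.2750
  t40: +0.5047
  t41: +6.9949
  t42: +7.7479
  t43: +2.4277
  t44: +4.2727
  t45: +5.3997
Σ = +156.7751 → |volume| = 156.78

Directed edges: 135 total; 3 unmatched, e.g. (1.23,-2.73,1.26)→(-1.51,-4.64,0.52) → open.


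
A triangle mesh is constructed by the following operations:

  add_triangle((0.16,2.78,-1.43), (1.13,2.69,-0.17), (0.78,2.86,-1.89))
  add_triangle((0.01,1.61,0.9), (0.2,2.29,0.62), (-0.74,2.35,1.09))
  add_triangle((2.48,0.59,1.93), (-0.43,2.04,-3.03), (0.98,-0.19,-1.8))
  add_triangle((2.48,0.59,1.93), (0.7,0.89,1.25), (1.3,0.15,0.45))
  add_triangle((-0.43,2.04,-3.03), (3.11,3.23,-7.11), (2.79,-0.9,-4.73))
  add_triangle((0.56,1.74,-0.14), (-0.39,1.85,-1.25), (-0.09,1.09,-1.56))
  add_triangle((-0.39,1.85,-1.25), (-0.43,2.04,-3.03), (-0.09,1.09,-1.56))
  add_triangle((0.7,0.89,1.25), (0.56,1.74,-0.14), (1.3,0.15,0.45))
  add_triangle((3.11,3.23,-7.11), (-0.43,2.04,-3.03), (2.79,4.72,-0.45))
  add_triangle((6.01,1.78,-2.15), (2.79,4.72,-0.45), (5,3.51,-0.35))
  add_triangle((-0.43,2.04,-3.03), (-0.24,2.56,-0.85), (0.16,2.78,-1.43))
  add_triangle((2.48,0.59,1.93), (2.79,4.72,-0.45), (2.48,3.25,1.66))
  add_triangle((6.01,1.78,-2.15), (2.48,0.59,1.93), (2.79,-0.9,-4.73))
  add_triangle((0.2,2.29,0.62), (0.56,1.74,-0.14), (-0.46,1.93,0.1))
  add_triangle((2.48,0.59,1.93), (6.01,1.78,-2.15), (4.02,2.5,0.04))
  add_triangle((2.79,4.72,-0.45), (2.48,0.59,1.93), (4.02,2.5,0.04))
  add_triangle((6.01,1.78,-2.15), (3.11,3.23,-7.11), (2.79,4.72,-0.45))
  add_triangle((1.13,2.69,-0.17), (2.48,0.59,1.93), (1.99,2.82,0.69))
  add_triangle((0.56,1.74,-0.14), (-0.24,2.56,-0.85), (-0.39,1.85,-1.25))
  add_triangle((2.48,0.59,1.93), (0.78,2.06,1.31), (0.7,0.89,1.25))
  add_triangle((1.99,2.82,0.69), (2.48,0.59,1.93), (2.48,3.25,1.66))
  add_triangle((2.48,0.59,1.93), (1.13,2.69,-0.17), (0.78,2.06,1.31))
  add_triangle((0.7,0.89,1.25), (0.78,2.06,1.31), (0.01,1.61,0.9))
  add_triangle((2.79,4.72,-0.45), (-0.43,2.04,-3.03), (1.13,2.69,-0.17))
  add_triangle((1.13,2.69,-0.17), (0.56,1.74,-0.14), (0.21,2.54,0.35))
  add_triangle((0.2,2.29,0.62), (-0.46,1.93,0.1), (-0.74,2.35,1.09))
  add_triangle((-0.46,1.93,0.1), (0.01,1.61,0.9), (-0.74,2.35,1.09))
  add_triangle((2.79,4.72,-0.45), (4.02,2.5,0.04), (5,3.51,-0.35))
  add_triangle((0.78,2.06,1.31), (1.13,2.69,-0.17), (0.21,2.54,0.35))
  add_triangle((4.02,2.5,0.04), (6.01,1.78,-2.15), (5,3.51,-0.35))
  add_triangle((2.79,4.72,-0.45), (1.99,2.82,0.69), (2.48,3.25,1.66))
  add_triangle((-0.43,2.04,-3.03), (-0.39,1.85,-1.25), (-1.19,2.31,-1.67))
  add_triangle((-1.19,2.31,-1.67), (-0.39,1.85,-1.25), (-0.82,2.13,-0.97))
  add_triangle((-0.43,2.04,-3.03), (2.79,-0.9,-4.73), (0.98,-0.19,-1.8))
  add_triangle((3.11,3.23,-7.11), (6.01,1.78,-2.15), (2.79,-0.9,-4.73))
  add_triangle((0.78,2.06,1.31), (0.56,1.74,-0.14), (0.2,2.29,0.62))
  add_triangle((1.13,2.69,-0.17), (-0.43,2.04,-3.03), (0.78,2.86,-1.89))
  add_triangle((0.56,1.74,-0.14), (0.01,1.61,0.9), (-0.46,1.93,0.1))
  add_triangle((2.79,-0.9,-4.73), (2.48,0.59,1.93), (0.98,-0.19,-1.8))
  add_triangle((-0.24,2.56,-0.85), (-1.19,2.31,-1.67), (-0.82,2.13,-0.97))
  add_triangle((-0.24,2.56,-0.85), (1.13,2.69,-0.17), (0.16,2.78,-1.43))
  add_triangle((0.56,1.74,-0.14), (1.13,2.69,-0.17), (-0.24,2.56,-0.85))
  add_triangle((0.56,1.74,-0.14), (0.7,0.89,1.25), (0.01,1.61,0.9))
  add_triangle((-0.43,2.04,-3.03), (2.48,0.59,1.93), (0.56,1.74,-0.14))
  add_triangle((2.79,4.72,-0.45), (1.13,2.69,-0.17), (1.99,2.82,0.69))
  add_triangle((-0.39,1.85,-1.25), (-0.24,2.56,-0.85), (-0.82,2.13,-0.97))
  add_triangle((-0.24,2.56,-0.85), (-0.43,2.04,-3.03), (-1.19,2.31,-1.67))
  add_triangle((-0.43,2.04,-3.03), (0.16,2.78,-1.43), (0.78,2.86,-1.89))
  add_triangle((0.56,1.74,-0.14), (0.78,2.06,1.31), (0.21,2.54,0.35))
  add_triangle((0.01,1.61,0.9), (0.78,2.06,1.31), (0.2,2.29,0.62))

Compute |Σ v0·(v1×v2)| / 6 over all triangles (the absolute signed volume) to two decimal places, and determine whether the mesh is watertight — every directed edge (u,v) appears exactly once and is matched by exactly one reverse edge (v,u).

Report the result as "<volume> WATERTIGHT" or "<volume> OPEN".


82.01 OPEN

Per-triangle v0·(v1×v2)/6:
  t1: +0.5353
  t2: +0.1448
  t3: -2.7406
  t4: -0.1215
  t5: +5.7749
  t6: -0.2800
  t7: -0.0712
  t8: -0.4243
  t9: +11.4317
  t10: +4.4971
  t11: +0.4739
  t12: +2.4293
  t13: +5.4117
  t14: +0.2124
  t15: +3.9089
  t16: +3.5056
  t17: +24.6586
  t18: -0.1585
  t19: -0.1557
  t20: +0.3362
  t21: -0.6822
  t22: +1.5165
  t23: +0.1254
  t24: +1.1375
  t25: +0.0507
  t26: +0.2613
  t27: -0.1699
  t28: +0.6712
  t29: +0.5338
  t30: +1.1173
  t31: -0.0791
  t32: -0.3580
  t33: -0.1142
  t34: -0.0980
  t35: +19.0018
  t36: +0.2571
  t37: -0.4381
  t38: -0.2852
  t39: -0.4493
  t40: +0.1299
  t41: +0.4288
  t42: +0.0350
  t43: -0.3182
  t44: -1.2802
  t45: +0.3690
  t46: -0.1440
  t47: +0.8852
  t48: +0.6710
  t49: -0.2788
  t50: +0.1438
Σ = +82.0086 → |volume| = 82.01

Directed edges: 150 total; 6 unmatched, e.g. (1.3,0.15,0.45)→(2.48,0.59,1.93) → open.


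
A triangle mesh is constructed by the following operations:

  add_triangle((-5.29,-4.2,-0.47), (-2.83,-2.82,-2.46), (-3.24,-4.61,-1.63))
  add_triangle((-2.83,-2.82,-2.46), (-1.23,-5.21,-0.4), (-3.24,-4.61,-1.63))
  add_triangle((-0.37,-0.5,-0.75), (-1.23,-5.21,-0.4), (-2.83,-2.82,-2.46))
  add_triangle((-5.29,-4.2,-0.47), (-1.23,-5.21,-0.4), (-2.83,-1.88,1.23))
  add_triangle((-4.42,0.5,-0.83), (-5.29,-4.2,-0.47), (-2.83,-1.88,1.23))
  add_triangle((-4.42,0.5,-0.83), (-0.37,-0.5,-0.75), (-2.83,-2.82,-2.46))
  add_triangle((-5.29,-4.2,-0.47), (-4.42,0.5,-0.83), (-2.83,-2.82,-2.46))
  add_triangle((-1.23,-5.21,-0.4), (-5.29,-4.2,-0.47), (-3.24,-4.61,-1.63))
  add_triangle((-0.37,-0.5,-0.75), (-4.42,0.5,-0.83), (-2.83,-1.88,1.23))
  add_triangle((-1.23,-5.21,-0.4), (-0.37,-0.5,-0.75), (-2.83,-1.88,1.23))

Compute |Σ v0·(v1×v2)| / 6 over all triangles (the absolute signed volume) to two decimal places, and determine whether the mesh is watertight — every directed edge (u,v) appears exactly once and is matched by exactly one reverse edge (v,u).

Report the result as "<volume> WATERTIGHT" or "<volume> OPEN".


26.48 WATERTIGHT

Per-triangle v0·(v1×v2)/6:
  t1: +3.2895
  t2: +1.7935
  t3: +0.8465
  t4: +5.4354
  t5: +5.3781
  t6: +0.8044
  t7: +8.0279
  t8: +4.4872
  t9: -1.8061
  t10: -1.7751
Σ = +26.4813 → |volume| = 26.48

Directed edges: 30 total, each appears once with its reverse present → watertight.


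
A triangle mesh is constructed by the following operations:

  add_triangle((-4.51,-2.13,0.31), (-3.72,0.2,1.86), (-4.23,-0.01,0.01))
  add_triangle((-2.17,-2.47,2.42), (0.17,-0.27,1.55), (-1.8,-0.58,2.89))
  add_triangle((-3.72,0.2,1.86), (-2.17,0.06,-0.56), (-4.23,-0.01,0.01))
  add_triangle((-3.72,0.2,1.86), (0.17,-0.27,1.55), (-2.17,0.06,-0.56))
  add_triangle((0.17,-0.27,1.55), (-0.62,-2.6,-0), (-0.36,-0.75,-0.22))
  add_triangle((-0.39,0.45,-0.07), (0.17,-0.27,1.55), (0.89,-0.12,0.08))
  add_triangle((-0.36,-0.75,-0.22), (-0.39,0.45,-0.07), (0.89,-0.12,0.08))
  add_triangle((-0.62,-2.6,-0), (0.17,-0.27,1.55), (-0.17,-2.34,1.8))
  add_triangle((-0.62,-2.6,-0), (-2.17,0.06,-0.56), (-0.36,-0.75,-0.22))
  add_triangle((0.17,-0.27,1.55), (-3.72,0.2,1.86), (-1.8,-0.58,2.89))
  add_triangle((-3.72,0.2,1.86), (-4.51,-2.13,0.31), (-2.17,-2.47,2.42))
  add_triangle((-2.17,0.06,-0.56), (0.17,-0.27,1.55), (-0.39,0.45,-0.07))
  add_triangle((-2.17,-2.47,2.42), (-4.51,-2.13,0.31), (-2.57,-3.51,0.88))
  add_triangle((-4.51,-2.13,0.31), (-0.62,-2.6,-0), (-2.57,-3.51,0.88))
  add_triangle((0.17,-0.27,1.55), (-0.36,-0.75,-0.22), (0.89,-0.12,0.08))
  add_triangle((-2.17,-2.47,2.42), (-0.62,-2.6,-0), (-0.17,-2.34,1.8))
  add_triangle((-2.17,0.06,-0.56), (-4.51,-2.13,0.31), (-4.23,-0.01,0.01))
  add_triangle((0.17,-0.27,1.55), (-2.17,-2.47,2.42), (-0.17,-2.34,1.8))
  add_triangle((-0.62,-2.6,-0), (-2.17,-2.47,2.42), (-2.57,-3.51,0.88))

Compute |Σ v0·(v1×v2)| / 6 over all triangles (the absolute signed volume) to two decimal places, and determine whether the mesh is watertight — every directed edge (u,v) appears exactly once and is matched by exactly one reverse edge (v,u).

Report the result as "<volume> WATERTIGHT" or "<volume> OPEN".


18.91 OPEN

Per-triangle v0·(v1×v2)/6:
  t1: +2.8100
  t2: +1.0721
  t3: +0.1682
  t4: -0.3235
  t5: -0.0993
  t6: +0.0892
  t7: +0.0152
  t8: -0.0778
  t9: +0.1643
  t10: +0.3642
  t11: +5.0830
  t12: +0.2422
  t13: +3.1555
  t14: +1.2933
  t15: +0.1887
  t16: +1.6401
  t17: +0.8306
  t18: +1.0805
  t19: +1.2145
Σ = +18.9108 → |volume| = 18.91

Directed edges: 57 total; 9 unmatched, e.g. (-1.8,-0.58,2.89)→(-2.17,-2.47,2.42) → open.


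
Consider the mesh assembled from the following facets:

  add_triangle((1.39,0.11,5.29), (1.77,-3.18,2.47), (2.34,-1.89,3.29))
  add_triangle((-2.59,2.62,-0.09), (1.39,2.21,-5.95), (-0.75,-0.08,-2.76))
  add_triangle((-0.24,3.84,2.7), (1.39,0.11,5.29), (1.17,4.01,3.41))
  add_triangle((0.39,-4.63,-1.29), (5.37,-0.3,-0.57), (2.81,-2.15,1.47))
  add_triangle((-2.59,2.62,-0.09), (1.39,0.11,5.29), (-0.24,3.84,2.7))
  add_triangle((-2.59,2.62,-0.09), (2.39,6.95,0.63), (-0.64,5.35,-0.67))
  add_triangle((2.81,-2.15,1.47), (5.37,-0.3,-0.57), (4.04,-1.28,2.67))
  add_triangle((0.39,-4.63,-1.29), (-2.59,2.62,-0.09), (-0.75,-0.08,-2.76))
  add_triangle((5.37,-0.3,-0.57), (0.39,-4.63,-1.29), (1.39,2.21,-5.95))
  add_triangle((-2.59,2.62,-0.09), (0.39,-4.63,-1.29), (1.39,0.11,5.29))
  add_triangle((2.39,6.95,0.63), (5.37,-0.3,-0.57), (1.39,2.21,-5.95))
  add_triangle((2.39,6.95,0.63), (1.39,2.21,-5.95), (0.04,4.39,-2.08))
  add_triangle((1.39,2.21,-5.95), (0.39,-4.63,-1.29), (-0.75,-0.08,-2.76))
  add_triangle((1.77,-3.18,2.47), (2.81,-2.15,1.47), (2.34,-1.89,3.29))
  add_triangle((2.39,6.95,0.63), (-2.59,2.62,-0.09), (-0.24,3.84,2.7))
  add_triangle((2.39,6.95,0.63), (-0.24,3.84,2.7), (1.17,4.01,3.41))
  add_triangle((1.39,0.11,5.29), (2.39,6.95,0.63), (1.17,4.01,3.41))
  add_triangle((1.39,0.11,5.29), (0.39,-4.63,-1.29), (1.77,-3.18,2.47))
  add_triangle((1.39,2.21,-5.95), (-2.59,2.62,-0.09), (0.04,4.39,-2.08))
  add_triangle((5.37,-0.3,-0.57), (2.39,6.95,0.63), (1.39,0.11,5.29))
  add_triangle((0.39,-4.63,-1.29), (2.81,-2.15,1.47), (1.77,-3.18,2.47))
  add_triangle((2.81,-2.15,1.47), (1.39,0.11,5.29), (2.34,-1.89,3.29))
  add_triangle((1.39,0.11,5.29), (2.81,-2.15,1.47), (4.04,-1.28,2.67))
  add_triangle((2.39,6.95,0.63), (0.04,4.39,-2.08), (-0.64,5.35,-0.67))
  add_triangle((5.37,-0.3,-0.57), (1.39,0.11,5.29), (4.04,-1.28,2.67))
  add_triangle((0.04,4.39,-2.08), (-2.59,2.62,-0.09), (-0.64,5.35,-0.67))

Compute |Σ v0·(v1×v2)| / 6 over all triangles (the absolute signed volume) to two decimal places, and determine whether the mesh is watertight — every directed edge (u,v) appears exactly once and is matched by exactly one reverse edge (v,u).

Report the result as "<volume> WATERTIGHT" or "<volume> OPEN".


Per-triangle v0·(v1×v2)/6:
  t1: +2.2682
  t2: +6.4391
  t3: +4.2115
  t4: +9.5202
  t5: +6.3668
  t6: +3.7296
  t7: +3.8590
  t8: +4.5266
  t9: +26.4878
  t10: +8.7304
  t11: +38.5954
  t12: +12.2783
  t13: +7.1639
  t14: +1.6944
  t15: +10.1025
  t16: +4.9375
  t17: +6.0498
  t18: +2.4727
  t19: +8.2227
  t20: +34.3242
  t21: +4.4098
  t22: +1.3483
  t23: +3.5643
  t24: +5.1515
  t25: +5.6513
  t26: +2.9863
Σ = +225.0921 → |volume| = 225.09

Directed edges: 78 total, each appears once with its reverse present → watertight.

225.09 WATERTIGHT


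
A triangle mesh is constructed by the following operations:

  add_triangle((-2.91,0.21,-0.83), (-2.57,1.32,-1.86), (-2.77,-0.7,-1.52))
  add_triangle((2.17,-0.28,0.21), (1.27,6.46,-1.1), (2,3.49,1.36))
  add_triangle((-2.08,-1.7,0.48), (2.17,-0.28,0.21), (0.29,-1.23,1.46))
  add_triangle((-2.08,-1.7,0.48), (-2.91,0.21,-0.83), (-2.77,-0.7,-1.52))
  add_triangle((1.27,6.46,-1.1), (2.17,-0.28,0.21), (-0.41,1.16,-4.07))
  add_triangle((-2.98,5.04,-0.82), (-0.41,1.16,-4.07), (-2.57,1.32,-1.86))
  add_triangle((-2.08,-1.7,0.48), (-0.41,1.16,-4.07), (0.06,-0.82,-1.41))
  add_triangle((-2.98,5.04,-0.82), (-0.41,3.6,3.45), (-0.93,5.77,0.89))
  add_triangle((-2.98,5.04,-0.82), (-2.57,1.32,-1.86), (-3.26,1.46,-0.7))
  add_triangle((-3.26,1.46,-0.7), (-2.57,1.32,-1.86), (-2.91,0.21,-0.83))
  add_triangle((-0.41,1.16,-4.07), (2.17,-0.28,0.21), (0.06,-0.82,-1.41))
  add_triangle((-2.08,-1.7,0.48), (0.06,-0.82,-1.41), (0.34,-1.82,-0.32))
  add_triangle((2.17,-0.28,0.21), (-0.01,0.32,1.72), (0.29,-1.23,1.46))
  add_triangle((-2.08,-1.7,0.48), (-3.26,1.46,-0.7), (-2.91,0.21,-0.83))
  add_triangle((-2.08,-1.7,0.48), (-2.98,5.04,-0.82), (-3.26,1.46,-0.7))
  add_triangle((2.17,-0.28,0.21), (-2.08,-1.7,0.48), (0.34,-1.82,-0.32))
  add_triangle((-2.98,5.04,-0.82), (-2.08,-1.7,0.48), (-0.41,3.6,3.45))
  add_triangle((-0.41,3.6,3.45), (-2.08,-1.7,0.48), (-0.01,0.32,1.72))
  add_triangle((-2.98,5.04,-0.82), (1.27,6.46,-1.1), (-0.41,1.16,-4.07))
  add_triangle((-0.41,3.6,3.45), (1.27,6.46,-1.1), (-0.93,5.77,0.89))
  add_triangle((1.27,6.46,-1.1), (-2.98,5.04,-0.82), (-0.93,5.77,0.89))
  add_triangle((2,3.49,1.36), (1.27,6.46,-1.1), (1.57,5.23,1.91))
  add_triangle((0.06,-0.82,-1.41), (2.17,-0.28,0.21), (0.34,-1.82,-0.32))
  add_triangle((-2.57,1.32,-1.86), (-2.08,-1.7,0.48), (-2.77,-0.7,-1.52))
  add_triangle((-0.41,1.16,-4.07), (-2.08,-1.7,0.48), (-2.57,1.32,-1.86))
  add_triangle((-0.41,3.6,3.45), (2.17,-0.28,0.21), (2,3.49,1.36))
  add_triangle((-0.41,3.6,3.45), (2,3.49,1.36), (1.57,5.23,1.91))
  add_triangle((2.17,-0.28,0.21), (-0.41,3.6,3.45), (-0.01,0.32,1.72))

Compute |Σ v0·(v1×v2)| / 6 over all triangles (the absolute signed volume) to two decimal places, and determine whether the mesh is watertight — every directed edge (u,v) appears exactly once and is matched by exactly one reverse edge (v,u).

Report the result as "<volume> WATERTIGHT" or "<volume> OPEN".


97.46 OPEN

Per-triangle v0·(v1×v2)/6:
  t1: +0.8935
  t2: +4.4521
  t3: +0.7255
  t4: +1.1234
  t5: +9.1655
  t6: +6.2156
  t7: +1.9783
  t8: +5.7727
  t9: +2.6171
  t10: +0.7959
  t11: +1.7509
  t12: +0.9426
  t13: +0.9073
  t14: +0.8437
  t15: +1.6080
  t16: +0.6889
  t17: +10.7523
  t18: +1.9615
  t19: +16.5821
  t20: +6.7771
  t21: +7.9206
  t22: +2.8217
  t23: +0.8058
  t24: -1.2304
  t25: +3.6668
  t26: +3.2340
  t27: +1.8836
  t28: +1.8055
Σ = +97.4617 → |volume| = 97.46

Directed edges: 84 total; 6 unmatched, e.g. (0.29,-1.23,1.46)→(-2.08,-1.7,0.48) → open.


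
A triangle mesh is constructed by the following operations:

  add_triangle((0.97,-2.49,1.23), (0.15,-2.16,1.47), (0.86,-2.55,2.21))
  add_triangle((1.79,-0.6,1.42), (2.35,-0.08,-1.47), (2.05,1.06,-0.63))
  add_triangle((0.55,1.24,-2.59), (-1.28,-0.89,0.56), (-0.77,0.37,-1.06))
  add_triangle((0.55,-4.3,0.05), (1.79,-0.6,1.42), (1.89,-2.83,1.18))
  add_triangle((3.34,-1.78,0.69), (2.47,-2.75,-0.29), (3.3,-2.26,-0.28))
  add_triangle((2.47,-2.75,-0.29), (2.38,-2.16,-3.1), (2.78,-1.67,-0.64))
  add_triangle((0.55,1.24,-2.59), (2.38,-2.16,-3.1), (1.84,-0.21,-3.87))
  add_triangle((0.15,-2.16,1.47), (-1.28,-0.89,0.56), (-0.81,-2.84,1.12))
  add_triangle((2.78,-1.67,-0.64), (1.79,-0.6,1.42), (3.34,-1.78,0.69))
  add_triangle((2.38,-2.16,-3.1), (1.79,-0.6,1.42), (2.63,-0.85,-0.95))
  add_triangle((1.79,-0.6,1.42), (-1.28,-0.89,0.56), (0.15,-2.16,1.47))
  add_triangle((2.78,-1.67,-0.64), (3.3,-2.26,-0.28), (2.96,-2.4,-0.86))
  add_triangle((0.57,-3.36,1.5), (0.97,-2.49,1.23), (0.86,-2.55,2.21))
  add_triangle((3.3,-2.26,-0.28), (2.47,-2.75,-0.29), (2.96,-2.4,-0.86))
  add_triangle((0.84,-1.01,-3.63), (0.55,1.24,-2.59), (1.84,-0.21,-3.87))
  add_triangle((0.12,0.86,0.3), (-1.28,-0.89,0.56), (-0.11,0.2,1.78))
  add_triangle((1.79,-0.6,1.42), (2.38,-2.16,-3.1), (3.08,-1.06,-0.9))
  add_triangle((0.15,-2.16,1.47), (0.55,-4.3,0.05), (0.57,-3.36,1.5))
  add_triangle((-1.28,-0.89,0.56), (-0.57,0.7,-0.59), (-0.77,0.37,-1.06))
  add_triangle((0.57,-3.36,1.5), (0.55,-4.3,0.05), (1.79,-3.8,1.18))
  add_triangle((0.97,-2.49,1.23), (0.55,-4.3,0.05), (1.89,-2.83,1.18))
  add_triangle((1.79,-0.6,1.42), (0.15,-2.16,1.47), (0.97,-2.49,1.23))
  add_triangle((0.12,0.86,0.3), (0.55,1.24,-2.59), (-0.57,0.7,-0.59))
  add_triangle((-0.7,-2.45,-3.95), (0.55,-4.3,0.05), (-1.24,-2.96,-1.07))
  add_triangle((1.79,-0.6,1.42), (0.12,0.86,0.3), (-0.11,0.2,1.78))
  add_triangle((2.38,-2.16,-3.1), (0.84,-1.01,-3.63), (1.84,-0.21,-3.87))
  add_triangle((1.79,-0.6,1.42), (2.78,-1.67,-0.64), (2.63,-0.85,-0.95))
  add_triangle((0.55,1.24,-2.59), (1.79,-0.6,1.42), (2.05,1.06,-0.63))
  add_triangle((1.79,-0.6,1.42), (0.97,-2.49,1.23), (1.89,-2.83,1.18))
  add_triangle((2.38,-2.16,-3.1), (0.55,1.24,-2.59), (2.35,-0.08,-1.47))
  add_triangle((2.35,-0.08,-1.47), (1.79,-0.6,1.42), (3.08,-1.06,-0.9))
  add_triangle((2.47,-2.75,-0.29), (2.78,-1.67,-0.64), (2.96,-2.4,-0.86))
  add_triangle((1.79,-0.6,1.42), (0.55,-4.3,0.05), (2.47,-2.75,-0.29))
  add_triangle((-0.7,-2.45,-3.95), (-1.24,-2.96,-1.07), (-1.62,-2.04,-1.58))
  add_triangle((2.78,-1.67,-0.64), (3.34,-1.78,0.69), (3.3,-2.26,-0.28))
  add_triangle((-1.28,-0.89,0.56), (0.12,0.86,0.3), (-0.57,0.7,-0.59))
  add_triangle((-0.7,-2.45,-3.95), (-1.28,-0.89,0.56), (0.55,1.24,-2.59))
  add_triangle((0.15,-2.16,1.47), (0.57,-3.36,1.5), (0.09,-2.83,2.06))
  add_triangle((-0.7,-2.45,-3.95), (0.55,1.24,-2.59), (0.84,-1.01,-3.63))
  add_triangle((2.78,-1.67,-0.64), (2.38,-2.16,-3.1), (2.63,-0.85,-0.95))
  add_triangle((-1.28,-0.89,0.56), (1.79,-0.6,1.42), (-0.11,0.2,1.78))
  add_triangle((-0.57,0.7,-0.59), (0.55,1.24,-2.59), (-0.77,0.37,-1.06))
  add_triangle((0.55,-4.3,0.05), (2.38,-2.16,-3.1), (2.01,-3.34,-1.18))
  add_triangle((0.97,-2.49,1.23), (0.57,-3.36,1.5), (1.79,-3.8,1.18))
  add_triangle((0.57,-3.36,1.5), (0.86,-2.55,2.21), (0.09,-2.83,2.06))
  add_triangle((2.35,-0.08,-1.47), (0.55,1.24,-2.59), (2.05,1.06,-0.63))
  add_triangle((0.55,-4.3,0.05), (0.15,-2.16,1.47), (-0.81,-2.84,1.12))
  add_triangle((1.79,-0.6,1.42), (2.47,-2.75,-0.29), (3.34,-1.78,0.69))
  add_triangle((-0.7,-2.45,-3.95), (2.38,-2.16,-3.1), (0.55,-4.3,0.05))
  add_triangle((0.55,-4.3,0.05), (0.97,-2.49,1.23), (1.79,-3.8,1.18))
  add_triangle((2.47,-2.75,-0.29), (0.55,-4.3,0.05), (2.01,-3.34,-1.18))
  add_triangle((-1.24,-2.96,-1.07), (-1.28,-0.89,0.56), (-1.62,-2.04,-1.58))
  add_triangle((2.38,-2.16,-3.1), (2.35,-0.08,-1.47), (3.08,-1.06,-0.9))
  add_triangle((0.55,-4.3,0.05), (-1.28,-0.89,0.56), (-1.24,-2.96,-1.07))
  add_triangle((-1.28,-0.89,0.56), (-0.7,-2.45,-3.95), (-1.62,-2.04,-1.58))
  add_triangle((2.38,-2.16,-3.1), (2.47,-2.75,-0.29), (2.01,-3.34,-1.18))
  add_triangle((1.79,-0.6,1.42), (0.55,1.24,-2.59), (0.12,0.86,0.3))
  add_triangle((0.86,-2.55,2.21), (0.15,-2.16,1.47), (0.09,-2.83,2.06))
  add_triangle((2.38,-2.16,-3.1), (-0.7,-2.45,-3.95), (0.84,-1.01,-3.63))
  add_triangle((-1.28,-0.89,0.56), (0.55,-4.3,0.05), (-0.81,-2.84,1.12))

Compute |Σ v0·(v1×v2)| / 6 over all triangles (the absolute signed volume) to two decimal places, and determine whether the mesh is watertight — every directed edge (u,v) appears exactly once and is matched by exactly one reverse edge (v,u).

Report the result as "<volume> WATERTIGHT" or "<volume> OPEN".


Per-triangle v0·(v1×v2)/6:
  t1: -0.2504
  t2: +1.2615
  t3: +0.1982
  t4: -0.1389
  t5: +0.5442
  t6: +1.5915
  t7: -0.0686
  t8: +0.3760
  t9: +0.1291
  t10: -1.2810
  t11: +0.4599
  t12: +0.1612
  t13: +0.3003
  t14: +0.3379
  t15: +1.1462
  t16: +0.2661
  t17: +1.3177
  t18: +0.2774
  t19: +0.1646
  t20: +1.2511
  t21: +0.7796
  t22: +0.5827
  t23: +0.3343
  t24: +3.8130
  t25: +0.4915
  t26: +1.6133
  t27: +0.6955
  t28: -0.6187
  t29: +0.5080
  t30: +2.6231
  t31: +0.7333
  t32: -0.1850
  t33: +2.5404
  t34: +1.2928
  t35: +0.2380
  t36: +0.2215
  t37: +1.7627
  t38: -0.0139
  t39: +1.9549
  t40: +0.9797
  t41: +0.8115
  t42: +0.2206
  t43: +1.7073
  t44: +0.2343
  t45: +0.4248
  t46: +1.3154
  t47: +1.1165
  t48: +0.6805
  t49: +8.2678
  t50: -0.5920
  t51: +1.4851
  t52: +0.7100
  t53: +1.4387
  t54: +1.7408
  t55: -0.1291
  t56: +1.4701
  t57: +0.8998
  t58: -0.0512
  t59: +2.6259
  t60: +0.6236
Σ = +53.3913 → |volume| = 53.39

Directed edges: 180 total, each appears once with its reverse present → watertight.

53.39 WATERTIGHT
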